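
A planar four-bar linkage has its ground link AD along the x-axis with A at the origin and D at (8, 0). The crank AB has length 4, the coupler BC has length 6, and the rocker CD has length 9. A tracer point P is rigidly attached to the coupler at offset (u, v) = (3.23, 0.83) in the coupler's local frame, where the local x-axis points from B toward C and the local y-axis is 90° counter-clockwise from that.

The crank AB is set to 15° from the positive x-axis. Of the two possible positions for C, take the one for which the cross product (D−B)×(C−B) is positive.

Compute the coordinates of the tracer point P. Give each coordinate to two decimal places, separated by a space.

2.10 3.86

A=(0,0), D=(8.00,0)
B = A + 4.00·(cos15°, sin15°) = (3.8637, 1.0353)
|BD| = 4.2639
circle(B,6.00) ∩ circle(D,9.00): a=-3.1449, h=5.1097
  candidates: C₊=(2.0535,6.7557) cross=21.787; C₋=(-0.4278,-3.1580) cross=-21.787
  mode + wants cross > 0 → take C=(2.0535,6.7557) (cross=21.787)
ex = (C−B)/|BC| = (-0.3017,0.9534); ey = (-0.9534,-0.3017)
P = B + 3.23·ex + 0.83·ey = (2.0979,3.8644)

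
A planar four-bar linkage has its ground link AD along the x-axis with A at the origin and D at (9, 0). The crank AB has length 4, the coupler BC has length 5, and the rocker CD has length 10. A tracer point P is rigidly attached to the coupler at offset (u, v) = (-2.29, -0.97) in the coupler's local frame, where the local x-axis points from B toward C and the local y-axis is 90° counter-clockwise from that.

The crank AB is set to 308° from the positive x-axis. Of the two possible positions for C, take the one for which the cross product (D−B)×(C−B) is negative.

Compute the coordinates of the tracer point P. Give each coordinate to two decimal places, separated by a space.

A=(0,0), D=(9.00,0)
B = A + 4.00·(cos308°, sin308°) = (2.4626, -3.1520)
|BD| = 7.2576
circle(B,5.00) ∩ circle(D,10.00): a=-1.5382, h=4.7575
  candidates: C₊=(-0.9892,0.4653) cross=34.528; C₋=(3.1433,-8.1055) cross=-34.528
  mode - wants cross < 0 → take C=(3.1433,-8.1055) (cross=-34.528)
ex = (C−B)/|BC| = (0.1361,-0.9907); ey = (0.9907,0.1361)
P = B + -2.29·ex + -0.97·ey = (1.1899,-1.0154)

1.19 -1.02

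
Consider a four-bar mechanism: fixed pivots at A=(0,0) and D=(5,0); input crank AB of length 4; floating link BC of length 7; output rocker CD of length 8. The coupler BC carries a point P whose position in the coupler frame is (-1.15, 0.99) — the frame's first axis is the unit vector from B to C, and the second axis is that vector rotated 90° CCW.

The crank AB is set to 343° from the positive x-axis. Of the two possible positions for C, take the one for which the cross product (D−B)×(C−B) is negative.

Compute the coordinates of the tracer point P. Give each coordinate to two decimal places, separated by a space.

A=(0,0), D=(5.00,0)
B = A + 4.00·(cos343°, sin343°) = (3.8252, -1.1695)
|BD| = 1.6577
circle(B,7.00) ∩ circle(D,8.00): a=-3.6956, h=5.9449
  candidates: C₊=(-2.9881,0.4364) cross=9.855; C₋=(5.4003,-7.9900) cross=-9.855
  mode - wants cross < 0 → take C=(5.4003,-7.9900) (cross=-9.855)
ex = (C−B)/|BC| = (0.2250,-0.9744); ey = (0.9744,0.2250)
P = B + -1.15·ex + 0.99·ey = (4.5311,0.1738)

4.53 0.17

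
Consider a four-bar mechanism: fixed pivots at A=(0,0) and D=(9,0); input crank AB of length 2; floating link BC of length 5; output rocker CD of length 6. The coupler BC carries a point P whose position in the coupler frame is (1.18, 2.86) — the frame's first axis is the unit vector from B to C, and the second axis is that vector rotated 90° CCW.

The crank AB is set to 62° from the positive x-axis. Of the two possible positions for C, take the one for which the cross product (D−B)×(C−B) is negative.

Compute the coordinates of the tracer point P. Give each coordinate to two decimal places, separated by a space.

3.99 2.25

A=(0,0), D=(9.00,0)
B = A + 2.00·(cos62°, sin62°) = (0.9389, 1.7659)
|BD| = 8.2522
circle(B,5.00) ∩ circle(D,6.00): a=3.4596, h=3.6099
  candidates: C₊=(5.0909,4.5518) cross=29.789; C₋=(3.5459,-2.5007) cross=-29.789
  mode - wants cross < 0 → take C=(3.5459,-2.5007) (cross=-29.789)
ex = (C−B)/|BC| = (0.5214,-0.8533); ey = (0.8533,0.5214)
P = B + 1.18·ex + 2.86·ey = (3.9947,2.2502)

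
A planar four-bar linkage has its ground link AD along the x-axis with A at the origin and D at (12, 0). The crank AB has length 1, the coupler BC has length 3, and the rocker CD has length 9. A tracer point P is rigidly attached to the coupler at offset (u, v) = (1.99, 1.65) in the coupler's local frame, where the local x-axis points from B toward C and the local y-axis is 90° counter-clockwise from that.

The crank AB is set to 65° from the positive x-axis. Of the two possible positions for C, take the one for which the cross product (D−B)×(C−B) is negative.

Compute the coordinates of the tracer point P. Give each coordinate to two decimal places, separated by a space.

2.97 1.34

A=(0,0), D=(12.00,0)
B = A + 1.00·(cos65°, sin65°) = (0.4226, 0.9063)
|BD| = 11.6128
circle(B,3.00) ∩ circle(D,9.00): a=2.7064, h=1.2944
  candidates: C₊=(3.2218,1.9856) cross=15.032; C₋=(3.0197,-0.5954) cross=-15.032
  mode - wants cross < 0 → take C=(3.0197,-0.5954) (cross=-15.032)
ex = (C−B)/|BC| = (0.8657,-0.5006); ey = (0.5006,0.8657)
P = B + 1.99·ex + 1.65·ey = (2.9713,1.3386)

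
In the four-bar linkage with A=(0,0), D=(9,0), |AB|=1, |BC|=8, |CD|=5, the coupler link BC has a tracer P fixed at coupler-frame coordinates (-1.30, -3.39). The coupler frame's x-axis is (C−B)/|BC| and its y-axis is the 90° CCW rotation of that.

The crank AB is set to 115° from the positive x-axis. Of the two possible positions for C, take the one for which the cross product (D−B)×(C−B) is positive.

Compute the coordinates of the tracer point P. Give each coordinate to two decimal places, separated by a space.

-0.08 -2.71

A=(0,0), D=(9.00,0)
B = A + 1.00·(cos115°, sin115°) = (-0.4226, 0.9063)
|BD| = 9.4661
circle(B,8.00) ∩ circle(D,5.00): a=6.7930, h=4.2255
  candidates: C₊=(6.7438,4.4620) cross=39.999; C₋=(5.9347,-3.9501) cross=-39.999
  mode + wants cross > 0 → take C=(6.7438,4.4620) (cross=39.999)
ex = (C−B)/|BC| = (0.8958,0.4445); ey = (-0.4445,0.8958)
P = B + -1.30·ex + -3.39·ey = (-0.0804,-2.7082)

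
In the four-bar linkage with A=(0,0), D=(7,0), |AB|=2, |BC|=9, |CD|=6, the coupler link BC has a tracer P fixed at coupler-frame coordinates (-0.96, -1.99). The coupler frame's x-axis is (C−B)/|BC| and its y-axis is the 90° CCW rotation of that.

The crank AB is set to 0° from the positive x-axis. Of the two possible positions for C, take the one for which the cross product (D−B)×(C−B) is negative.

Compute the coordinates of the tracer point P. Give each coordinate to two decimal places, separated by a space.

A=(0,0), D=(7.00,0)
B = A + 2.00·(cos0°, sin0°) = (2.0000, 0.0000)
|BD| = 5.0000
circle(B,9.00) ∩ circle(D,6.00): a=7.0000, h=5.6569
  candidates: C₊=(9.0000,5.6569) cross=28.284; C₋=(9.0000,-5.6569) cross=-28.284
  mode - wants cross < 0 → take C=(9.0000,-5.6569) (cross=-28.284)
ex = (C−B)/|BC| = (0.7778,-0.6285); ey = (0.6285,0.7778)
P = B + -0.96·ex + -1.99·ey = (0.0025,-0.9444)

0.00 -0.94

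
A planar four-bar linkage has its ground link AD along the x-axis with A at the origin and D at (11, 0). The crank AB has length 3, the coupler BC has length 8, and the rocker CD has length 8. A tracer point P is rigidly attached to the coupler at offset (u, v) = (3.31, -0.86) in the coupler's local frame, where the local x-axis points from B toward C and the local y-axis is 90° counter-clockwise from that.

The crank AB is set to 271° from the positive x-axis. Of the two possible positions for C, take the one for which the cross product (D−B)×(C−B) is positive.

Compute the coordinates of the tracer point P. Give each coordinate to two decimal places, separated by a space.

2.45 -0.56

A=(0,0), D=(11.00,0)
B = A + 3.00·(cos271°, sin271°) = (0.0524, -2.9995)
|BD| = 11.3511
circle(B,8.00) ∩ circle(D,8.00): a=5.6756, h=5.6381
  candidates: C₊=(4.0363,3.9379) cross=63.999; C₋=(7.0160,-6.9374) cross=-63.999
  mode + wants cross > 0 → take C=(4.0363,3.9379) (cross=63.999)
ex = (C−B)/|BC| = (0.4980,0.8672); ey = (-0.8672,0.4980)
P = B + 3.31·ex + -0.86·ey = (2.4465,-0.5575)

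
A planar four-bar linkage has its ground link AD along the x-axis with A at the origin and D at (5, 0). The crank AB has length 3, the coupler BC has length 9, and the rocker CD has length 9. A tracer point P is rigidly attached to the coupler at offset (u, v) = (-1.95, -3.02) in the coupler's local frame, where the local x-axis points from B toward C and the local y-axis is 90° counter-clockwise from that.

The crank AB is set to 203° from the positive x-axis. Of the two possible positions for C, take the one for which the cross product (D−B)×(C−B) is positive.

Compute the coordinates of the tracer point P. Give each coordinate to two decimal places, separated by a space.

A=(0,0), D=(5.00,0)
B = A + 3.00·(cos203°, sin203°) = (-2.7615, -1.1722)
|BD| = 7.8495
circle(B,9.00) ∩ circle(D,9.00): a=3.9248, h=8.0991
  candidates: C₊=(-0.0902,7.4222) cross=63.575; C₋=(2.3287,-8.5944) cross=-63.575
  mode + wants cross > 0 → take C=(-0.0902,7.4222) (cross=63.575)
ex = (C−B)/|BC| = (0.2968,0.9549); ey = (-0.9549,0.2968)
P = B + -1.95·ex + -3.02·ey = (-0.4564,-3.9307)

-0.46 -3.93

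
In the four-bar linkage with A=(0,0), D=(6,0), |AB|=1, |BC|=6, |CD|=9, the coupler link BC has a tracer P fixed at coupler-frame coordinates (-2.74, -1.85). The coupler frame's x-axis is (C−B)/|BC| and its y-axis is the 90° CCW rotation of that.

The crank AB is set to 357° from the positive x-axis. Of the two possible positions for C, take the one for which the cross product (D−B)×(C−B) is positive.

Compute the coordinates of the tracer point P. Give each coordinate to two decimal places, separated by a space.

3.68 -1.99

A=(0,0), D=(6.00,0)
B = A + 1.00·(cos357°, sin357°) = (0.9986, -0.0523)
|BD| = 5.0016
circle(B,6.00) ∩ circle(D,9.00): a=-1.9977, h=5.6577
  candidates: C₊=(-1.0582,5.5841) cross=28.298; C₋=(-0.9398,-5.7306) cross=-28.298
  mode + wants cross > 0 → take C=(-1.0582,5.5841) (cross=28.298)
ex = (C−B)/|BC| = (-0.3428,0.9394); ey = (-0.9394,-0.3428)
P = B + -2.74·ex + -1.85·ey = (3.6758,-1.9921)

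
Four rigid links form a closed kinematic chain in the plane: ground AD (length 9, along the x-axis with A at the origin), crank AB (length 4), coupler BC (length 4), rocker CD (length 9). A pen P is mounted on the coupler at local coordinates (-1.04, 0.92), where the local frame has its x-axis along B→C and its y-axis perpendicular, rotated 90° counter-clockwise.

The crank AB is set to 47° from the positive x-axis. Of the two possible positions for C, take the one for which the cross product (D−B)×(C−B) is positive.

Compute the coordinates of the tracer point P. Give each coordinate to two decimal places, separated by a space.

1.69 2.01

A=(0,0), D=(9.00,0)
B = A + 4.00·(cos47°, sin47°) = (2.7280, 2.9254)
|BD| = 6.9207
circle(B,4.00) ∩ circle(D,9.00): a=-1.2357, h=3.8043
  candidates: C₊=(3.2162,6.8955) cross=26.329; C₋=(-0.0000,0.0000) cross=-26.329
  mode + wants cross > 0 → take C=(3.2162,6.8955) (cross=26.329)
ex = (C−B)/|BC| = (0.1221,0.9925); ey = (-0.9925,0.1221)
P = B + -1.04·ex + 0.92·ey = (1.6879,2.0055)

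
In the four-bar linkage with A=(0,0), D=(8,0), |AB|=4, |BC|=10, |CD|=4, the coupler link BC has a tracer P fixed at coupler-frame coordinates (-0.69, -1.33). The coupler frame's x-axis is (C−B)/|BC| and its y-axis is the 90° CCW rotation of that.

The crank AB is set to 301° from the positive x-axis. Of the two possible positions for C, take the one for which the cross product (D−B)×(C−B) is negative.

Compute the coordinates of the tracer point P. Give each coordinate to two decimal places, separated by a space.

1.68 -4.88

A=(0,0), D=(8.00,0)
B = A + 4.00·(cos301°, sin301°) = (2.0602, -3.4287)
|BD| = 6.8584
circle(B,10.00) ∩ circle(D,4.00): a=9.5531, h=2.9561
  candidates: C₊=(8.8560,3.9073) cross=20.274; C₋=(11.8116,-1.2131) cross=-20.274
  mode - wants cross < 0 → take C=(11.8116,-1.2131) (cross=-20.274)
ex = (C−B)/|BC| = (0.9751,0.2216); ey = (-0.2216,0.9751)
P = B + -0.69·ex + -1.33·ey = (1.6820,-4.8785)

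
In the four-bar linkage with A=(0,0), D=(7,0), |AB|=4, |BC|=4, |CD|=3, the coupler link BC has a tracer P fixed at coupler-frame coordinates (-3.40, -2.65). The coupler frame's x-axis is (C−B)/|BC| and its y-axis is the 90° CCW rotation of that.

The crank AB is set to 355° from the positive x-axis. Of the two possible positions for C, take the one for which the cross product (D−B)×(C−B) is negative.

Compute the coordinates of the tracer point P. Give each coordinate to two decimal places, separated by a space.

A=(0,0), D=(7.00,0)
B = A + 4.00·(cos355°, sin355°) = (3.9848, -0.3486)
|BD| = 3.0353
circle(B,4.00) ∩ circle(D,3.00): a=2.6707, h=2.9778
  candidates: C₊=(6.2958,2.9162) cross=9.038; C₋=(6.9799,-2.9999) cross=-9.038
  mode - wants cross < 0 → take C=(6.9799,-2.9999) (cross=-9.038)
ex = (C−B)/|BC| = (0.7488,-0.6628); ey = (0.6628,0.7488)
P = B + -3.40·ex + -2.65·ey = (-0.3175,-0.0793)

-0.32 -0.08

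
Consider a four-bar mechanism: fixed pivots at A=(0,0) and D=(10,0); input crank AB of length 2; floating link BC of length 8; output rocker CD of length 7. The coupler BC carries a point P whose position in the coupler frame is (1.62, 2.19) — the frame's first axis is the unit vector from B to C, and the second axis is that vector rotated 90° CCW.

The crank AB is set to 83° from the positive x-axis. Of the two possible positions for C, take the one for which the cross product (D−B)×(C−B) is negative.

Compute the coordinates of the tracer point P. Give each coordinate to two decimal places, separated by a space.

2.97 1.88

A=(0,0), D=(10.00,0)
B = A + 2.00·(cos83°, sin83°) = (0.2437, 1.9851)
|BD| = 9.9562
circle(B,8.00) ∩ circle(D,7.00): a=5.7314, h=5.5813
  candidates: C₊=(6.9729,6.3116) cross=55.569; C₋=(4.7472,-4.6269) cross=-55.569
  mode - wants cross < 0 → take C=(4.7472,-4.6269) (cross=-55.569)
ex = (C−B)/|BC| = (0.5629,-0.8265); ey = (0.8265,0.5629)
P = B + 1.62·ex + 2.19·ey = (2.9657,1.8790)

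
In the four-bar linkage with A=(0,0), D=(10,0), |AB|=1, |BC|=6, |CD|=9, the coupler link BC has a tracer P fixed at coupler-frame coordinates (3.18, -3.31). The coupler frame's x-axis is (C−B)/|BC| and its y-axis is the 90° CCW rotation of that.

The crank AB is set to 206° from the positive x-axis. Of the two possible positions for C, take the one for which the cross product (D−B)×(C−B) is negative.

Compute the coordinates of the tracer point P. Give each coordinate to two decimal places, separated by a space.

-1.65 -4.97

A=(0,0), D=(10.00,0)
B = A + 1.00·(cos206°, sin206°) = (-0.8988, -0.4384)
|BD| = 10.9076
circle(B,6.00) ∩ circle(D,9.00): a=3.3910, h=4.9498
  candidates: C₊=(2.2906,4.6438) cross=53.991; C₋=(2.6884,-5.2479) cross=-53.991
  mode - wants cross < 0 → take C=(2.6884,-5.2479) (cross=-53.991)
ex = (C−B)/|BC| = (0.5979,-0.8016); ey = (0.8016,0.5979)
P = B + 3.18·ex + -3.31·ey = (-1.6508,-4.9664)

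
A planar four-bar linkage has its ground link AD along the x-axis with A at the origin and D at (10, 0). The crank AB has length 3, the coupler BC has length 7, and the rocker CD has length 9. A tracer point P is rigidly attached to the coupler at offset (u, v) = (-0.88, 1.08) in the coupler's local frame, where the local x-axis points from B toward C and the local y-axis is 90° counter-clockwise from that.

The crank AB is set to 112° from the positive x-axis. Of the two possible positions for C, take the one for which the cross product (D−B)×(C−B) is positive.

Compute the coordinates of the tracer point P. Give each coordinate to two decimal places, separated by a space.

A=(0,0), D=(10.00,0)
B = A + 3.00·(cos112°, sin112°) = (-1.1238, 2.7816)
|BD| = 11.4663
circle(B,7.00) ∩ circle(D,9.00): a=4.3378, h=5.4940
  candidates: C₊=(4.4171,7.0591) cross=62.996; C₋=(1.7516,-3.6006) cross=-62.996
  mode + wants cross > 0 → take C=(4.4171,7.0591) (cross=62.996)
ex = (C−B)/|BC| = (0.7916,0.6111); ey = (-0.6111,0.7916)
P = B + -0.88·ex + 1.08·ey = (-2.4804,3.0987)

-2.48 3.10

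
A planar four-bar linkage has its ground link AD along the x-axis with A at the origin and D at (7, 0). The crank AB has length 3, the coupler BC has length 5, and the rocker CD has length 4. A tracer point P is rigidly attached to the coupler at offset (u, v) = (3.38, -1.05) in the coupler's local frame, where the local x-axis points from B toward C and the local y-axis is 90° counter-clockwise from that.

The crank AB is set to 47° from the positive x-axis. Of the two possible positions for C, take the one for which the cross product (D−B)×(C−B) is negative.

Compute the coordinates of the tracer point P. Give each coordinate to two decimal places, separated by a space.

A=(0,0), D=(7.00,0)
B = A + 3.00·(cos47°, sin47°) = (2.0460, 2.1941)
|BD| = 5.4181
circle(B,5.00) ∩ circle(D,4.00): a=3.5396, h=3.5315
  candidates: C₊=(6.7125,3.9897) cross=19.134; C₋=(3.8523,-2.4682) cross=-19.134
  mode - wants cross < 0 → take C=(3.8523,-2.4682) (cross=-19.134)
ex = (C−B)/|BC| = (0.3613,-0.9325); ey = (0.9325,0.3613)
P = B + 3.38·ex + -1.05·ey = (2.2880,-1.3370)

2.29 -1.34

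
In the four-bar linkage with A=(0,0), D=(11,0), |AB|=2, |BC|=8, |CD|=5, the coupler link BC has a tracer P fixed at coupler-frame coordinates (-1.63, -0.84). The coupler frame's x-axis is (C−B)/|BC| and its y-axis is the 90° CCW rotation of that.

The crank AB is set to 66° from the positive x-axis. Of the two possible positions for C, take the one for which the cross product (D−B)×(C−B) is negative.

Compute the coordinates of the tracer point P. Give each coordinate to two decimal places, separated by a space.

A=(0,0), D=(11.00,0)
B = A + 2.00·(cos66°, sin66°) = (0.8135, 1.8271)
|BD| = 10.3491
circle(B,8.00) ∩ circle(D,5.00): a=7.0588, h=3.7648
  candidates: C₊=(8.4260,4.2866) cross=38.962; C₋=(7.0967,-3.1248) cross=-38.962
  mode - wants cross < 0 → take C=(7.0967,-3.1248) (cross=-38.962)
ex = (C−B)/|BC| = (0.7854,-0.6190); ey = (0.6190,0.7854)
P = B + -1.63·ex + -0.84·ey = (-0.9867,2.1763)

-0.99 2.18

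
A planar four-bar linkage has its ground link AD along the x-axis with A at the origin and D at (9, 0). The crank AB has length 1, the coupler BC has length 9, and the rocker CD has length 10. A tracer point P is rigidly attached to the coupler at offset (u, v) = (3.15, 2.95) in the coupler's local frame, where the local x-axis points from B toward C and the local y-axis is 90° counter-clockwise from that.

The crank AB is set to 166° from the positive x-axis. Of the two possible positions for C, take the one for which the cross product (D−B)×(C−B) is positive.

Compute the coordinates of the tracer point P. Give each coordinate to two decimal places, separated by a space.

A=(0,0), D=(9.00,0)
B = A + 1.00·(cos166°, sin166°) = (-0.9703, 0.2419)
|BD| = 9.9732
circle(B,9.00) ∩ circle(D,10.00): a=4.0341, h=8.0453
  candidates: C₊=(3.2577,8.1870) cross=80.237; C₋=(2.8674,-7.8988) cross=-80.237
  mode + wants cross > 0 → take C=(3.2577,8.1870) (cross=80.237)
ex = (C−B)/|BC| = (0.4698,0.8828); ey = (-0.8828,0.4698)
P = B + 3.15·ex + 2.95·ey = (-2.0947,4.4085)

-2.09 4.41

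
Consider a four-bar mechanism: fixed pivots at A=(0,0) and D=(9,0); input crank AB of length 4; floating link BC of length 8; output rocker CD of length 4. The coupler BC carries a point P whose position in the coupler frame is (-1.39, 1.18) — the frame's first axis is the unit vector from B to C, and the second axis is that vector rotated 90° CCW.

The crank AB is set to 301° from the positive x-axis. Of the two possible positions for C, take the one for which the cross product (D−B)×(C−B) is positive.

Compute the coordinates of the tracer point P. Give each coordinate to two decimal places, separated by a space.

0.30 -3.91

A=(0,0), D=(9.00,0)
B = A + 4.00·(cos301°, sin301°) = (2.0602, -3.4287)
|BD| = 7.7406
circle(B,8.00) ∩ circle(D,4.00): a=6.9708, h=3.9252
  candidates: C₊=(6.5712,3.1782) cross=30.384; C₋=(10.0485,-3.8601) cross=-30.384
  mode + wants cross > 0 → take C=(6.5712,3.1782) (cross=30.384)
ex = (C−B)/|BC| = (0.5639,0.8259); ey = (-0.8259,0.5639)
P = B + -1.39·ex + 1.18·ey = (0.3018,-3.9112)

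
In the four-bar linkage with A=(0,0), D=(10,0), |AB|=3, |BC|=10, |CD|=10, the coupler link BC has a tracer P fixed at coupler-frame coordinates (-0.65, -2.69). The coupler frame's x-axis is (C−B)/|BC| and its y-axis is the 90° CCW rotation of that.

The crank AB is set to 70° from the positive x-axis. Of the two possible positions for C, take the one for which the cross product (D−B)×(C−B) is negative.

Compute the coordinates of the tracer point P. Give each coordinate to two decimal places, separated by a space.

A=(0,0), D=(10.00,0)
B = A + 3.00·(cos70°, sin70°) = (1.0261, 2.8191)
|BD| = 9.4063
circle(B,10.00) ∩ circle(D,10.00): a=4.7032, h=8.8250
  candidates: C₊=(8.1579,9.8289) cross=83.011; C₋=(2.8682,-7.0098) cross=-83.011
  mode - wants cross < 0 → take C=(2.8682,-7.0098) (cross=-83.011)
ex = (C−B)/|BC| = (0.1842,-0.9829); ey = (0.9829,0.1842)
P = B + -0.65·ex + -2.69·ey = (-1.7376,2.9624)

-1.74 2.96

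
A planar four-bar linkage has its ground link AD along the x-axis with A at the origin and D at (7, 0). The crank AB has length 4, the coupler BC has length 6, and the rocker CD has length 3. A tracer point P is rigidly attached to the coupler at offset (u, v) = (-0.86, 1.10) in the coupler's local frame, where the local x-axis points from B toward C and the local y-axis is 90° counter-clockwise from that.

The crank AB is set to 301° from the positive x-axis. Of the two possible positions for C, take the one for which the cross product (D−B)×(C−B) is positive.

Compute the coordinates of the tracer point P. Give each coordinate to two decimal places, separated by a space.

0.69 -3.71

A=(0,0), D=(7.00,0)
B = A + 4.00·(cos301°, sin301°) = (2.0602, -3.4287)
|BD| = 6.0131
circle(B,6.00) ∩ circle(D,3.00): a=5.2517, h=2.9017
  candidates: C₊=(4.7199,1.9496) cross=17.449; C₋=(8.0290,-2.8180) cross=-17.449
  mode + wants cross > 0 → take C=(4.7199,1.9496) (cross=17.449)
ex = (C−B)/|BC| = (0.4433,0.8964); ey = (-0.8964,0.4433)
P = B + -0.86·ex + 1.10·ey = (0.6929,-3.7119)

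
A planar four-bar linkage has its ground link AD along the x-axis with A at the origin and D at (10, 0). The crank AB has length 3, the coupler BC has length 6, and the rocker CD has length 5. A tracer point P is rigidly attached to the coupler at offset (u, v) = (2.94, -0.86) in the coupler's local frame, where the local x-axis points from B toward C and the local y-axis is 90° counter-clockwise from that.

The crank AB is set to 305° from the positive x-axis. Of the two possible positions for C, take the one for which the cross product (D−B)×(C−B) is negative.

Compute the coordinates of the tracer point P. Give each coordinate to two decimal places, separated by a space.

A=(0,0), D=(10.00,0)
B = A + 3.00·(cos305°, sin305°) = (1.7207, -2.4575)
|BD| = 8.6363
circle(B,6.00) ∩ circle(D,5.00): a=4.9550, h=3.3835
  candidates: C₊=(5.5081,2.1961) cross=29.221; C₋=(7.4337,-4.2911) cross=-29.221
  mode - wants cross < 0 → take C=(7.4337,-4.2911) (cross=-29.221)
ex = (C−B)/|BC| = (0.9522,-0.3056); ey = (0.3056,0.9522)
P = B + 2.94·ex + -0.86·ey = (4.2572,-4.1748)

4.26 -4.17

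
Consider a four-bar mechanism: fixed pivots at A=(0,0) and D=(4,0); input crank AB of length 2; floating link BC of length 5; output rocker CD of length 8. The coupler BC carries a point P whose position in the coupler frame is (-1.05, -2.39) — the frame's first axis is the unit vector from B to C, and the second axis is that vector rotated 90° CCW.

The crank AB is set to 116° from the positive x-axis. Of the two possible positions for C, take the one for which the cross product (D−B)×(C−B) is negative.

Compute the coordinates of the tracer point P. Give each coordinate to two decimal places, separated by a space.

-2.29 3.99

A=(0,0), D=(4.00,0)
B = A + 2.00·(cos116°, sin116°) = (-0.8767, 1.7976)
|BD| = 5.1975
circle(B,5.00) ∩ circle(D,8.00): a=-1.1531, h=4.8652
  candidates: C₊=(-0.2760,6.7614) cross=25.287; C₋=(-3.6413,-2.3686) cross=-25.287
  mode - wants cross < 0 → take C=(-3.6413,-2.3686) (cross=-25.287)
ex = (C−B)/|BC| = (-0.5529,-0.8332); ey = (0.8332,-0.5529)
P = B + -1.05·ex + -2.39·ey = (-2.2876,3.9940)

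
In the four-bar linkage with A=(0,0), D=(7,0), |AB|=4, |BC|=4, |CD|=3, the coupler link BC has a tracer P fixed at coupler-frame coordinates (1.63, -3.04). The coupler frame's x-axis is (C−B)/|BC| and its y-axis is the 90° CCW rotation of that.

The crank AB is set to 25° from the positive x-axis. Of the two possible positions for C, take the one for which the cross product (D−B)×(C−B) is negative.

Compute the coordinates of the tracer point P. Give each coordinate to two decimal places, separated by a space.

A=(0,0), D=(7.00,0)
B = A + 4.00·(cos25°, sin25°) = (3.6252, 1.6905)
|BD| = 3.7745
circle(B,4.00) ∩ circle(D,3.00): a=2.8145, h=2.8423
  candidates: C₊=(7.4147,2.9712) cross=10.728; C₋=(4.8687,-2.1113) cross=-10.728
  mode - wants cross < 0 → take C=(4.8687,-2.1113) (cross=-10.728)
ex = (C−B)/|BC| = (0.3109,-0.9505); ey = (0.9505,0.3109)
P = B + 1.63·ex + -3.04·ey = (1.2426,-0.8038)

1.24 -0.80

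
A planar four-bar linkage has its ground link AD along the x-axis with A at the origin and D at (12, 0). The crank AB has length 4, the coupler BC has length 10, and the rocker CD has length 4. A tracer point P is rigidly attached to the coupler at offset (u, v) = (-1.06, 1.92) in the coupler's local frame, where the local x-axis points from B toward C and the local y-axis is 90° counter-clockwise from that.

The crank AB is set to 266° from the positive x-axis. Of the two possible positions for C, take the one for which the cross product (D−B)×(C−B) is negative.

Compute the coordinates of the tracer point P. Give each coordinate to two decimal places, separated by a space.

-1.47 -2.15

A=(0,0), D=(12.00,0)
B = A + 4.00·(cos266°, sin266°) = (-0.2790, -3.9903)
|BD| = 12.9111
circle(B,10.00) ∩ circle(D,4.00): a=9.7086, h=2.3966
  candidates: C₊=(8.2136,1.2895) cross=30.943; C₋=(9.6949,-3.2690) cross=-30.943
  mode - wants cross < 0 → take C=(9.6949,-3.2690) (cross=-30.943)
ex = (C−B)/|BC| = (0.9974,0.0721); ey = (-0.0721,0.9974)
P = B + -1.06·ex + 1.92·ey = (-1.4747,-2.1517)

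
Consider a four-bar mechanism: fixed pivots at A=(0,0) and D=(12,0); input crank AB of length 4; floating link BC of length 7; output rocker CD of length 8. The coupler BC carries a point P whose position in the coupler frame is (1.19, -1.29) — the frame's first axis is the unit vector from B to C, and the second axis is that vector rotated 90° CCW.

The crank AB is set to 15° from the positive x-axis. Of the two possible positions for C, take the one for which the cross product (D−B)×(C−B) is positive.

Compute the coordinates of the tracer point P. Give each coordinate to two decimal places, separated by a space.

5.60 1.29

A=(0,0), D=(12.00,0)
B = A + 4.00·(cos15°, sin15°) = (3.8637, 1.0353)
|BD| = 8.2019
circle(B,7.00) ∩ circle(D,8.00): a=3.1865, h=6.2327
  candidates: C₊=(7.8115,6.8159) cross=51.120; C₋=(6.2380,-5.5497) cross=-51.120
  mode + wants cross > 0 → take C=(7.8115,6.8159) (cross=51.120)
ex = (C−B)/|BC| = (0.5640,0.8258); ey = (-0.8258,0.5640)
P = B + 1.19·ex + -1.29·ey = (5.6001,1.2905)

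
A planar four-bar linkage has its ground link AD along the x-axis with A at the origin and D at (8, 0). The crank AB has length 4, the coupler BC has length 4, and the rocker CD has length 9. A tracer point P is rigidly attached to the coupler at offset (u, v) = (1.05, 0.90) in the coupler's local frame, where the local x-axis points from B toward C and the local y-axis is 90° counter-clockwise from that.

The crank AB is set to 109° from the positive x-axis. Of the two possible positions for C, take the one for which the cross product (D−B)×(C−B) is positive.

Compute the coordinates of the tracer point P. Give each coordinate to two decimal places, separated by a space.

-1.11 5.15

A=(0,0), D=(8.00,0)
B = A + 4.00·(cos109°, sin109°) = (-1.3023, 3.7821)
|BD| = 10.0417
circle(B,4.00) ∩ circle(D,9.00): a=1.7844, h=3.5799
  candidates: C₊=(1.6990,6.4263) cross=35.949; C₋=(-0.9976,-0.2063) cross=-35.949
  mode + wants cross > 0 → take C=(1.6990,6.4263) (cross=35.949)
ex = (C−B)/|BC| = (0.7503,0.6611); ey = (-0.6611,0.7503)
P = B + 1.05·ex + 0.90·ey = (-1.1094,5.1515)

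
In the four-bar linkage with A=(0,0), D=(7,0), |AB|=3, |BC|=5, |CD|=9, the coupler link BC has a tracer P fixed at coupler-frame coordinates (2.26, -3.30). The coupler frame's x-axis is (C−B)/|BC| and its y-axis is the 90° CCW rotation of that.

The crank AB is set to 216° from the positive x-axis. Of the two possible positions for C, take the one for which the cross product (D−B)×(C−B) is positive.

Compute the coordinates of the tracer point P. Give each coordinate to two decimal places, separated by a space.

1.26 -0.20

A=(0,0), D=(7.00,0)
B = A + 3.00·(cos216°, sin216°) = (-2.4271, -1.7634)
|BD| = 9.5906
circle(B,5.00) ∩ circle(D,9.00): a=1.8757, h=4.6348
  candidates: C₊=(-1.4355,3.1373) cross=44.451; C₋=(0.2689,-5.9743) cross=-44.451
  mode + wants cross > 0 → take C=(-1.4355,3.1373) (cross=44.451)
ex = (C−B)/|BC| = (0.1983,0.9801); ey = (-0.9801,0.1983)
P = B + 2.26·ex + -3.30·ey = (1.2556,-0.2027)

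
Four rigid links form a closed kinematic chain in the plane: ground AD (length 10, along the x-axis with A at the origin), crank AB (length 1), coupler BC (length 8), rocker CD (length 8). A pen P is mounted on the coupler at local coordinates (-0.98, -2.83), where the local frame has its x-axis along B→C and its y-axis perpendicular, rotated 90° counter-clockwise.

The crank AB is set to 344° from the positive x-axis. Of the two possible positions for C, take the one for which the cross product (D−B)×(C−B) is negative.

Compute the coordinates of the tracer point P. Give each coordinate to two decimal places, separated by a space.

A=(0,0), D=(10.00,0)
B = A + 1.00·(cos344°, sin344°) = (0.9613, -0.2756)
|BD| = 9.0429
circle(B,8.00) ∩ circle(D,8.00): a=4.5215, h=6.5997
  candidates: C₊=(5.2795,6.4588) cross=59.681; C₋=(5.6818,-6.7345) cross=-59.681
  mode - wants cross < 0 → take C=(5.6818,-6.7345) (cross=-59.681)
ex = (C−B)/|BC| = (0.5901,-0.8074); ey = (0.8074,0.5901)
P = B + -0.98·ex + -2.83·ey = (-1.9018,-1.1543)

-1.90 -1.15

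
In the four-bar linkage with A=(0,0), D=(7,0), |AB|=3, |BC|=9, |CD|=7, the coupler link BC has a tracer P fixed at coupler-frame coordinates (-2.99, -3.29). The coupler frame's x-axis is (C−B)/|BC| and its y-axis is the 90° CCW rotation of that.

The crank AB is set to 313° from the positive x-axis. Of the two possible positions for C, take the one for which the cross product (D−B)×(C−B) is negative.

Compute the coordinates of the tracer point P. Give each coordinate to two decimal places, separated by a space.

A=(0,0), D=(7.00,0)
B = A + 3.00·(cos313°, sin313°) = (2.0460, -2.1941)
|BD| = 5.4181
circle(B,9.00) ∩ circle(D,7.00): a=5.6621, h=6.9957
  candidates: C₊=(4.3902,6.4953) cross=37.904; C₋=(10.0560,-6.2977) cross=-37.904
  mode - wants cross < 0 → take C=(10.0560,-6.2977) (cross=-37.904)
ex = (C−B)/|BC| = (0.8900,-0.4560); ey = (0.4560,0.8900)
P = B + -2.99·ex + -3.29·ey = (-2.1152,-3.7589)

-2.12 -3.76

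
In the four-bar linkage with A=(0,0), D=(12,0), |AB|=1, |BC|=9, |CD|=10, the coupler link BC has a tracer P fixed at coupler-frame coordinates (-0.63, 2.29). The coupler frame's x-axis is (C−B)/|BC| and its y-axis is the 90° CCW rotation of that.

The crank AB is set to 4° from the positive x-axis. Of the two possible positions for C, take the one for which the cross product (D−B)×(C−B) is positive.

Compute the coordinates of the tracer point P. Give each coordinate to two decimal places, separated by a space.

A=(0,0), D=(12.00,0)
B = A + 1.00·(cos4°, sin4°) = (0.9976, 0.0698)
|BD| = 11.0027
circle(B,9.00) ∩ circle(D,10.00): a=4.6379, h=7.7130
  candidates: C₊=(5.6843,7.7532) cross=84.863; C₋=(5.5865,-7.6725) cross=-84.863
  mode + wants cross > 0 → take C=(5.6843,7.7532) (cross=84.863)
ex = (C−B)/|BC| = (0.5207,0.8537); ey = (-0.8537,0.5207)
P = B + -0.63·ex + 2.29·ey = (-1.2855,0.7244)

-1.29 0.72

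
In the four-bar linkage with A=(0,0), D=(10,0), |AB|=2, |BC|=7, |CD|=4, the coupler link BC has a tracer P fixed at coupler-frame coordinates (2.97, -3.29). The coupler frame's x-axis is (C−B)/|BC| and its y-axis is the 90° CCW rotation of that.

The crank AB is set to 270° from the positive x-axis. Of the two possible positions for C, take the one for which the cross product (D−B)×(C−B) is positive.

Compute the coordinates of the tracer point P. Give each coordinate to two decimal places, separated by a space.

A=(0,0), D=(10.00,0)
B = A + 2.00·(cos270°, sin270°) = (-0.0000, -2.0000)
|BD| = 10.1980
circle(B,7.00) ∩ circle(D,4.00): a=6.7170, h=1.9703
  candidates: C₊=(6.2001,1.2494) cross=20.094; C₋=(6.9730,-2.6148) cross=-20.094
  mode + wants cross > 0 → take C=(6.2001,1.2494) (cross=20.094)
ex = (C−B)/|BC| = (0.8857,0.4642); ey = (-0.4642,0.8857)
P = B + 2.97·ex + -3.29·ey = (4.1578,-3.5354)

4.16 -3.54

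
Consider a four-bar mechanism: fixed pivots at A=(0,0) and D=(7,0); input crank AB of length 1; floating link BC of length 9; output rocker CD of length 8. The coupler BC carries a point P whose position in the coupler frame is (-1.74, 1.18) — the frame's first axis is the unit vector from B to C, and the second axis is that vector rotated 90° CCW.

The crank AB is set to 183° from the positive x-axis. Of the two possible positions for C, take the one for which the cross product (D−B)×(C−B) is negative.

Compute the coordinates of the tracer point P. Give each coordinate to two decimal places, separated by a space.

-1.02 2.05

A=(0,0), D=(7.00,0)
B = A + 1.00·(cos183°, sin183°) = (-0.9986, -0.0523)
|BD| = 7.9988
circle(B,9.00) ∩ circle(D,8.00): a=5.0621, h=7.4415
  candidates: C₊=(4.0146,7.4221) cross=59.523; C₋=(4.1120,-7.4605) cross=-59.523
  mode - wants cross < 0 → take C=(4.1120,-7.4605) (cross=-59.523)
ex = (C−B)/|BC| = (0.5678,-0.8231); ey = (0.8231,0.5678)
P = B + -1.74·ex + 1.18·ey = (-1.0154,2.0500)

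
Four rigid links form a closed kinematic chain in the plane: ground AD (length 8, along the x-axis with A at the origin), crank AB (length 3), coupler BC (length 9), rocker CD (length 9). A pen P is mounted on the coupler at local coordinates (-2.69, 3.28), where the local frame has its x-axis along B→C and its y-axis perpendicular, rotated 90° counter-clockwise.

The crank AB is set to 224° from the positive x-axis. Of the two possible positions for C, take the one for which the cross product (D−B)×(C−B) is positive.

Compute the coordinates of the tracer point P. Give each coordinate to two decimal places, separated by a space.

-6.24 -3.24

A=(0,0), D=(8.00,0)
B = A + 3.00·(cos224°, sin224°) = (-2.1580, -2.0840)
|BD| = 10.3696
circle(B,9.00) ∩ circle(D,9.00): a=5.1848, h=7.3565
  candidates: C₊=(1.4426,6.1644) cross=76.284; C₋=(4.3994,-8.2484) cross=-76.284
  mode + wants cross > 0 → take C=(1.4426,6.1644) (cross=76.284)
ex = (C−B)/|BC| = (0.4001,0.9165); ey = (-0.9165,0.4001)
P = B + -2.69·ex + 3.28·ey = (-6.2403,-3.2371)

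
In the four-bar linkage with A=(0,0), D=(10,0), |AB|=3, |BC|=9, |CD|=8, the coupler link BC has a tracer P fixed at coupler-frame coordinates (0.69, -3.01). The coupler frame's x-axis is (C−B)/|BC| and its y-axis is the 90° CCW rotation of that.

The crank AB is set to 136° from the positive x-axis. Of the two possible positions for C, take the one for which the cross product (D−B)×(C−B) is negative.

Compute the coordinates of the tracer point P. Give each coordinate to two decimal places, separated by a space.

A=(0,0), D=(10.00,0)
B = A + 3.00·(cos136°, sin136°) = (-2.1580, 2.0840)
|BD| = 12.3353
circle(B,9.00) ∩ circle(D,8.00): a=6.8567, h=5.8297
  candidates: C₊=(5.5850,6.6714) cross=71.911; C₋=(3.6153,-4.8203) cross=-71.911
  mode - wants cross < 0 → take C=(3.6153,-4.8203) (cross=-71.911)
ex = (C−B)/|BC| = (0.6415,-0.7671); ey = (0.7671,0.6415)
P = B + 0.69·ex + -3.01·ey = (-4.0245,-0.3762)

-4.02 -0.38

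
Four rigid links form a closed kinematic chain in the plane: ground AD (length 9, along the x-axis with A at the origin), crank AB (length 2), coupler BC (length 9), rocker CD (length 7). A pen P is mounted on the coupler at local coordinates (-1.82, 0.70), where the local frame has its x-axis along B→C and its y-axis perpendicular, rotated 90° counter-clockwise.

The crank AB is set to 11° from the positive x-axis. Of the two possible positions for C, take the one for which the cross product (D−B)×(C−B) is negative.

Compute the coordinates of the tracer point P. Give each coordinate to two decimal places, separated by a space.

1.43 2.26

A=(0,0), D=(9.00,0)
B = A + 2.00·(cos11°, sin11°) = (1.9633, 0.3816)
|BD| = 7.0471
circle(B,9.00) ∩ circle(D,7.00): a=5.7940, h=6.8869
  candidates: C₊=(8.1217,6.9447) cross=48.533; C₋=(7.3758,-6.8090) cross=-48.533
  mode - wants cross < 0 → take C=(7.3758,-6.8090) (cross=-48.533)
ex = (C−B)/|BC| = (0.6014,-0.7990); ey = (0.7990,0.6014)
P = B + -1.82·ex + 0.70·ey = (1.4280,2.2567)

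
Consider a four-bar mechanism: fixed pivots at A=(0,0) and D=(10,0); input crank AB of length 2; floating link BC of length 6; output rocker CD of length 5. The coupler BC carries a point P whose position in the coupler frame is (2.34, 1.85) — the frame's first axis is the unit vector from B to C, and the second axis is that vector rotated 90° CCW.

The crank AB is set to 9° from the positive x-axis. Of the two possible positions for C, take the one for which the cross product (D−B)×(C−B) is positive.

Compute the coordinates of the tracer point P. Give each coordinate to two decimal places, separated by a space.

2.77 3.19

A=(0,0), D=(10.00,0)
B = A + 2.00·(cos9°, sin9°) = (1.9754, 0.3129)
|BD| = 8.0307
circle(B,6.00) ∩ circle(D,5.00): a=4.7002, h=3.7293
  candidates: C₊=(6.8173,3.8562) cross=29.949; C₋=(6.5267,-3.5967) cross=-29.949
  mode + wants cross > 0 → take C=(6.8173,3.8562) (cross=29.949)
ex = (C−B)/|BC| = (0.8070,0.5906); ey = (-0.5906,0.8070)
P = B + 2.34·ex + 1.85·ey = (2.7712,3.1877)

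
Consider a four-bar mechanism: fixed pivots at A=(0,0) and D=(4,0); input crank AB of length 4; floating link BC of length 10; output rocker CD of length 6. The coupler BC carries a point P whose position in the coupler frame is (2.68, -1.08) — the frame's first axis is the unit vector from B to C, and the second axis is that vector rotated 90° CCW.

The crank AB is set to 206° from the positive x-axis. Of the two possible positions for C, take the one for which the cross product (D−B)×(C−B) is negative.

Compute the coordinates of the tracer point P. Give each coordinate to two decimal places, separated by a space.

A=(0,0), D=(4.00,0)
B = A + 4.00·(cos206°, sin206°) = (-3.5952, -1.7535)
|BD| = 7.7950
circle(B,10.00) ∩ circle(D,6.00): a=8.0027, h=5.9964
  candidates: C₊=(2.8535,5.8894) cross=46.742; C₋=(5.5513,-5.7960) cross=-46.742
  mode - wants cross < 0 → take C=(5.5513,-5.7960) (cross=-46.742)
ex = (C−B)/|BC| = (0.9146,-0.4043); ey = (0.4043,0.9146)
P = B + 2.68·ex + -1.08·ey = (-1.5805,-3.8247)

-1.58 -3.82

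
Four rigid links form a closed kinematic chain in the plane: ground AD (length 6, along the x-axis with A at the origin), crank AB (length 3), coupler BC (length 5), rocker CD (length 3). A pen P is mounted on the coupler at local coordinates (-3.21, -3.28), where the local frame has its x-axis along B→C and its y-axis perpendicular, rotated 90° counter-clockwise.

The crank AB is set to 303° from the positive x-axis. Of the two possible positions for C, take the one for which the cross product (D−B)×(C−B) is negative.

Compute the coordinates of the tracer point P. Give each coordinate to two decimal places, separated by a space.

A=(0,0), D=(6.00,0)
B = A + 3.00·(cos303°, sin303°) = (1.6339, -2.5160)
|BD| = 5.0391
circle(B,5.00) ∩ circle(D,3.00): a=4.1071, h=2.8516
  candidates: C₊=(3.7687,2.0053) cross=14.369; C₋=(6.6162,-2.9360) cross=-14.369
  mode - wants cross < 0 → take C=(6.6162,-2.9360) (cross=-14.369)
ex = (C−B)/|BC| = (0.9965,-0.0840); ey = (0.0840,0.9965)
P = B + -3.21·ex + -3.28·ey = (-1.8403,-5.5148)

-1.84 -5.51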